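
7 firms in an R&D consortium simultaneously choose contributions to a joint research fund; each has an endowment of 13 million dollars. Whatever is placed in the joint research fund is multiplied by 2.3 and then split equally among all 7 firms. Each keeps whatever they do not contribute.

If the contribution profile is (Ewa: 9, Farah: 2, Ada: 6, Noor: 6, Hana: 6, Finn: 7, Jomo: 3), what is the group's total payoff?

141.70 million dollars

Total contributed: 9 + 2 + 6 + 6 + 6 + 7 + 3 = 39; total kept: 7 × 13 − 39 = 52.
The joint research fund pays out 2.3 × 39 = 89.70 in aggregate.
Group total = 52 + 89.70 = 141.70.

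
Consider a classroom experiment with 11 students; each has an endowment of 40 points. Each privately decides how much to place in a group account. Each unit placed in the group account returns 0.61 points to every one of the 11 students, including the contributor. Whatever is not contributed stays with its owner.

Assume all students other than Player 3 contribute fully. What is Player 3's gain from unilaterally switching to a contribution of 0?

15.60 points

Switching from a contribution of 40 to 0 lets Player 3 keep an extra 40 points, but lowers the group account by 40, which costs Player 3 their own share of that drop: 0.61 × 40 = 24.40.
Net gain = 40 − 24.40 = 15.60. The private return per contributed unit (0.61) is below 1, so free-riding is indeed the best response regardless of what the others do.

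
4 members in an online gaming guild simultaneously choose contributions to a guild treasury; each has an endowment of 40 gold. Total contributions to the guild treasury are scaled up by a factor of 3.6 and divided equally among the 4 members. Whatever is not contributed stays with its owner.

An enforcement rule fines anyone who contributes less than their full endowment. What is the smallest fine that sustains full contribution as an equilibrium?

Given the others contribute fully, the best deviation is to contribute 0 (any partial contribution still incurs the fine and gives up units whose private return 0.9000 is below 1).
Deviating from 40 to 0 saves 40 gold but forfeits the deviator's share of the drop in the guild treasury: 3.6/4 × 40 = 36.00.
So the deviation gain is 40 − 36.00 = 4.00, and the fine must be at least 4.00 gold to wipe it out.

4.00 gold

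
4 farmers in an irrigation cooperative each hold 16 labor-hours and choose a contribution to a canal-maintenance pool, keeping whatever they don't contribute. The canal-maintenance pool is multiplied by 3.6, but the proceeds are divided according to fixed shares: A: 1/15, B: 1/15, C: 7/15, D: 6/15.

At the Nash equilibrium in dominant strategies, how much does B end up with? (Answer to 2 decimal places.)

23.68 labor-hours

For player j, contributing a unit is worthwhile iff 3.6 × (j's share) ≥ 1, i.e. iff j's share is at least 0.2778.
The shares above 0.2778 belong to C and D, contributing 16 each; the remaining 2 contribute 0. Total contributed: 32.
B keeps 16 and receives 3.6 × 32 × 1/15 = 7.68 from the canal-maintenance pool, for a payoff of 23.68.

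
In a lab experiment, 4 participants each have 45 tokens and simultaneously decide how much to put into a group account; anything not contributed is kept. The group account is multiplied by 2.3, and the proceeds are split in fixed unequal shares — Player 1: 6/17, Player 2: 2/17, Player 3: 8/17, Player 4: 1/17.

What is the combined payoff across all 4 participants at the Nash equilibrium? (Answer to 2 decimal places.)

238.50 tokens

Player j's private return per contributed unit is 2.3 × (j's share). Contributing is weakly dominant for j when that share is at least 1/2.3 = 0.4348, and contributing 0 is dominant otherwise.
Only Player 3 (8/17) clears that bar, contributing 45; the remaining 3 contribute 0. Total contributed: 45.
The group account pays out 2.3 × 45 = 103.50 in total (split across the unequal shares, but the aggregate is all that matters for the group sum).
The 3 free-riders keep 45 each, adding 135. Group total = 135 + 103.50 = 238.50.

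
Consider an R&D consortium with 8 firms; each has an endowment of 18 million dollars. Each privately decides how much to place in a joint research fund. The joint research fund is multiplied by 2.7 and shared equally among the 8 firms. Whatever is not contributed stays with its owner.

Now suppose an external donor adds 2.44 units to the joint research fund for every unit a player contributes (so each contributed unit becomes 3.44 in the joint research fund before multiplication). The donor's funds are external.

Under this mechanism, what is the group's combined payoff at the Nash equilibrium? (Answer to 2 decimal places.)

1337.47 million dollars

The effective private return per unit is now 2.7 × 3.44 / 8 = 1.1610 > 1, so every player's dominant strategy flips to full contribution.
At the Nash equilibrium everyone contributes 18. Group total payoff = 2.7 × 3.44 × 144 = 1337.47.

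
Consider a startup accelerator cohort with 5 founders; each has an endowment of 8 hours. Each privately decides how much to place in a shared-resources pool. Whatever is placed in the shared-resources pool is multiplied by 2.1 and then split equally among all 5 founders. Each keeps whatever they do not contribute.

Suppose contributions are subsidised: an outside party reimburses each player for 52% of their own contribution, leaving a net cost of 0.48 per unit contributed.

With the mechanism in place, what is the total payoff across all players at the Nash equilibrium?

40.00 hours

Even with the mechanism, each unit contributed returns only (2.1/5) / 0.48 = 0.8750 per unit of net cost, so contributing nothing is still dominant.
At the Nash equilibrium no one contributes; group total payoff = 5 × 8 = 40.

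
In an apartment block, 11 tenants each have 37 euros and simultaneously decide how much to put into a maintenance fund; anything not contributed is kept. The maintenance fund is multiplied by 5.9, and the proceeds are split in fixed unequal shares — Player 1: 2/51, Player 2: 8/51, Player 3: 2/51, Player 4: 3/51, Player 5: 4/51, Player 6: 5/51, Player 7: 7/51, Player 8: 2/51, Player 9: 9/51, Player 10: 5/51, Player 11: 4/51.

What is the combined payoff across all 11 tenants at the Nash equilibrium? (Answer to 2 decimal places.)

Each unit j contributes comes back to j as 5.9 × (j's share), so j prefers to contribute only if that share exceeds 1/5.9 = 0.1695; otherwise keeping the unit dominates.
Only Player 9 (9/51) clears that bar, contributing 37; the remaining 10 contribute 0. Total contributed: 37.
The maintenance fund pays out 5.9 × 37 = 218.30 in total (split across the unequal shares, but the aggregate is all that matters for the group sum).
The 10 free-riders keep 37 each, adding 370. Group total = 370 + 218.30 = 588.30.

588.30 euros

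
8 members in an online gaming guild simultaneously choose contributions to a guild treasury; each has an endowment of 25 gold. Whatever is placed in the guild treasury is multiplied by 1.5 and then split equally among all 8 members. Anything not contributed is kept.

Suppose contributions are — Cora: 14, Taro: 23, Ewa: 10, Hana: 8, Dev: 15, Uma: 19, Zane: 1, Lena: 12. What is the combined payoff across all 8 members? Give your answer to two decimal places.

251.00 gold

Total contributed: 14 + 23 + 10 + 8 + 15 + 19 + 1 + 12 = 102; total kept: 8 × 25 − 102 = 98.
The guild treasury pays out 1.5 × 102 = 153.00 in aggregate.
Group total = 98 + 153.00 = 251.00.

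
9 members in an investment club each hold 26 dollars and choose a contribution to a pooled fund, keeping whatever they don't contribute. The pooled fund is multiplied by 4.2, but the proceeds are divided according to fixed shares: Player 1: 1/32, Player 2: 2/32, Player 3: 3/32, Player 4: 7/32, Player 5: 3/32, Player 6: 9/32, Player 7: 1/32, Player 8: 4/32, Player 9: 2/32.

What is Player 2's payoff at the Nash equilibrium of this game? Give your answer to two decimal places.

32.83 dollars

Player j's private return per contributed unit is 4.2 × (j's share). Contributing is weakly dominant for j when that share is at least 1/4.2 = 0.2381, and contributing 0 is dominant otherwise.
Only Player 6 (9/32) clears that bar, contributing 26; the remaining 8 contribute 0. Total contributed: 26.
Player 2 keeps 26 and receives 4.2 × 26 × 2/32 = 6.83 from the pooled fund, for a payoff of 32.83.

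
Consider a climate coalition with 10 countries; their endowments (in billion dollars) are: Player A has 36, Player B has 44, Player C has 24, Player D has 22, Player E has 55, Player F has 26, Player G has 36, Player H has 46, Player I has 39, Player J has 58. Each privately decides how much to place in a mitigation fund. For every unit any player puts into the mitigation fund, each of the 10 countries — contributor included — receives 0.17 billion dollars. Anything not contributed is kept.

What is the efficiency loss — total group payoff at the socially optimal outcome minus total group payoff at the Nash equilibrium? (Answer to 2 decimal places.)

The private return per contributed unit is 0.17 < 1 for everyone, so the Nash equilibrium is zero contribution and the group total is Σ E_j = 36 + 44 + 24 + 22 + 55 + 26 + 36 + 46 + 39 + 58 = 386.
Each contributed unit returns 1.700 to the group, so the social optimum is full contribution by everyone: group total = 1.700 × 386 = 656.20.
Efficiency loss = (1.700 − 1) × 386 = 270.20.

270.20 billion dollars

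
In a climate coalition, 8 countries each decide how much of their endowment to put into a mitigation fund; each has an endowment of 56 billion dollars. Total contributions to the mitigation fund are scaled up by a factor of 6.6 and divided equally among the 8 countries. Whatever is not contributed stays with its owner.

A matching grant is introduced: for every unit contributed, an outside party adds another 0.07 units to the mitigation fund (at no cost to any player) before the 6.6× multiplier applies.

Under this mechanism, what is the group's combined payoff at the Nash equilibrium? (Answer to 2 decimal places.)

448.00 billion dollars

Even with the mechanism, each unit contributed returns only 6.6 × 1.07 / 8 = 0.8828 per unit of net cost, so contributing nothing is still dominant.
At the Nash equilibrium no one contributes; group total payoff = 8 × 56 = 448.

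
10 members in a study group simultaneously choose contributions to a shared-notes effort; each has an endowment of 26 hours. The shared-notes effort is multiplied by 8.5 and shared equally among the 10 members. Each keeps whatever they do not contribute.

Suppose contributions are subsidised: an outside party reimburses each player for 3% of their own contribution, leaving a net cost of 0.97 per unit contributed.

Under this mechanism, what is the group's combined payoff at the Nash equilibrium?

260.00 hours

The effective private return is (8.5/10) / 0.97 = 0.8763, which is still under 1, so the mechanism doesn't change anyone's dominant strategy: zero contribution.
At the Nash equilibrium no one contributes; group total payoff = 10 × 26 = 260.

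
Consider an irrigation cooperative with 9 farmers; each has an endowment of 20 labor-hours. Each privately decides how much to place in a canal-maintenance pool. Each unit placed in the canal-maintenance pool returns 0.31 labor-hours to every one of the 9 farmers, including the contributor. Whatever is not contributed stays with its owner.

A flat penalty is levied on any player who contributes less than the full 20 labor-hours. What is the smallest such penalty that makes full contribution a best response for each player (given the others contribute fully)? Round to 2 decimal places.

13.80 labor-hours

Given the others contribute fully, the best deviation is to contribute 0 (any partial contribution still incurs the fine and gives up units whose private return 0.31 is below 1).
Deviating from 20 to 0 saves 20 labor-hours but forfeits the deviator's share of the drop in the canal-maintenance pool: 0.31 × 20 = 6.20.
So the deviation gain is 20 − 6.20 = 13.80, and the fine must be at least 13.80 labor-hours to wipe it out.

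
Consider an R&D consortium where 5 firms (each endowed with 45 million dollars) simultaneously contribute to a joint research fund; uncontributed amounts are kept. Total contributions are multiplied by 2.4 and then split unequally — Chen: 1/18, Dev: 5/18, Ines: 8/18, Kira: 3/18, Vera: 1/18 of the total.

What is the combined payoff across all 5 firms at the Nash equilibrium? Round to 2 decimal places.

288.00 million dollars

Player j's private return per contributed unit is 2.4 × (j's share). Contributing is weakly dominant for j when that share is at least 1/2.4 = 0.4167, and contributing 0 is dominant otherwise.
Ines alone (share 8/18) is above the threshold, contributing 45; the remaining 4 contribute 0. Total contributed: 45.
The joint research fund pays out 2.4 × 45 = 108.00 in total (split across the unequal shares, but the aggregate is all that matters for the group sum).
The 4 free-riders keep 45 each, adding 180. Group total = 180 + 108.00 = 288.00.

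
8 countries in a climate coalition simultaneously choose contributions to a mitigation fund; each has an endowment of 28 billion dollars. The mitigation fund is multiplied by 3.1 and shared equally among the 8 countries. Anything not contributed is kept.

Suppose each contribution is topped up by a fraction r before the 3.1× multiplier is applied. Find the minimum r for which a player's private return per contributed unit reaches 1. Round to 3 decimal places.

1.581

With matching at rate r, one contributed unit becomes (1 + r) in the mitigation fund and returns 3.1 × (1 + r) / 8 to the contributor.
Setting this equal to 1: 1 + r = 8/3.1 = 2.5806.
So the minimum matching rate is r = 2.5806 − 1 = 1.581.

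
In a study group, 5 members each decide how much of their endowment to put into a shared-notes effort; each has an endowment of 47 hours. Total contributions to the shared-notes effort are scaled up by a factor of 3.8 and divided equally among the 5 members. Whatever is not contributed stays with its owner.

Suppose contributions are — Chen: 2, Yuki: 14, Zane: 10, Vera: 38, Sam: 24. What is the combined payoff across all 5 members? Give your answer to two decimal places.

481.40 hours

Total contributed: 2 + 14 + 10 + 38 + 24 = 88; total kept: 5 × 47 − 88 = 147.
The shared-notes effort pays out 3.8 × 88 = 334.40 in aggregate.
Group total = 147 + 334.40 = 481.40.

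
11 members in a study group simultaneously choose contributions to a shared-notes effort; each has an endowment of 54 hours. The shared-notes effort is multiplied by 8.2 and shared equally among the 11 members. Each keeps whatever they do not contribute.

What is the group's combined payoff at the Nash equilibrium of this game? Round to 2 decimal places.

Each contributed unit returns 8.2/11 = 0.7455 to its contributor — below 1 — so contributing 0 is dominant for every player. At the Nash equilibrium everyone keeps their 54, and the group total is 11 × 54 = 594.

594.00 hours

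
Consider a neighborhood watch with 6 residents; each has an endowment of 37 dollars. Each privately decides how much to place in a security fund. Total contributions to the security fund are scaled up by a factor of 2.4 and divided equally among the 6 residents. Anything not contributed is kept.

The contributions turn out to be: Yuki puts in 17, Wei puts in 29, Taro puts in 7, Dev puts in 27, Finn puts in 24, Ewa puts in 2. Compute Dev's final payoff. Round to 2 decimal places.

Total contributed: 17 + 29 + 7 + 27 + 24 + 2 = 106.
Each receives 2.4 × 106 / 6 = 42.40 from the security fund.
Dev keeps 37 − 27 = 10, so Dev's payoff is 10 + 42.40 = 52.40.

52.40 dollars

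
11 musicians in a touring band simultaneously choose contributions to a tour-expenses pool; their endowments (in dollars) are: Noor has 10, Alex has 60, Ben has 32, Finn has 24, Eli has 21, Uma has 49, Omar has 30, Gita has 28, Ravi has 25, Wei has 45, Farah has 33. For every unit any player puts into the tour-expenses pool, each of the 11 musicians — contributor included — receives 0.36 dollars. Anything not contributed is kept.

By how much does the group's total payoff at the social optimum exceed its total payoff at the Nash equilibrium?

1056.72 dollars

The private return per contributed unit is 0.36 < 1 for everyone, so the Nash equilibrium is zero contribution and the group total is Σ E_j = 10 + 60 + 32 + 24 + 21 + 49 + 30 + 28 + 25 + 45 + 33 = 357.
Each contributed unit returns 3.960 to the group, so the social optimum is full contribution by everyone: group total = 3.960 × 357 = 1413.72.
Efficiency loss = (3.960 − 1) × 357 = 1056.72.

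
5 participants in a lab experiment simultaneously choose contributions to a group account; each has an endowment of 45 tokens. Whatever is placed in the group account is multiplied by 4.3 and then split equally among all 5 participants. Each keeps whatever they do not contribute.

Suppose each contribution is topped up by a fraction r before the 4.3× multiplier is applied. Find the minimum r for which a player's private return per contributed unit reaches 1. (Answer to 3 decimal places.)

With matching at rate r, one contributed unit becomes (1 + r) in the group account and returns 4.3 × (1 + r) / 5 to the contributor.
Setting this equal to 1: 1 + r = 5/4.3 = 1.1628.
So the minimum matching rate is r = 1.1628 − 1 = 0.163.

0.163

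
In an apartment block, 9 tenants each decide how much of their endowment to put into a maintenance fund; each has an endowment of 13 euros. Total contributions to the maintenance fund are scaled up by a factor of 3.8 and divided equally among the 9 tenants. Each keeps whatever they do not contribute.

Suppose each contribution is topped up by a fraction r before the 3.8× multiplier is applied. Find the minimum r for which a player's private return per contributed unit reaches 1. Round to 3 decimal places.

1.368

With matching at rate r, one contributed unit becomes (1 + r) in the maintenance fund and returns 3.8 × (1 + r) / 9 to the contributor.
Setting this equal to 1: 1 + r = 9/3.8 = 2.3684.
So the minimum matching rate is r = 2.3684 − 1 = 1.368.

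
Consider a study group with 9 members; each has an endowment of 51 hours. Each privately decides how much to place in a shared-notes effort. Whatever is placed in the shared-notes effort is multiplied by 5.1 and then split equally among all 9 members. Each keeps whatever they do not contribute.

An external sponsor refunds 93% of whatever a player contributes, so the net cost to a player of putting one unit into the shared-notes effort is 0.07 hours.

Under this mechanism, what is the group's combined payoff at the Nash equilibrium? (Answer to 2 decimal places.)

2767.77 hours

The effective private return per unit is now (5.1/9) / 0.07 = 8.0952 > 1, so every player's dominant strategy flips to full contribution.
At the Nash equilibrium everyone contributes 51. Group total payoff = 9 × (51 × 0.93 + 5.1 × 51) = 2767.77.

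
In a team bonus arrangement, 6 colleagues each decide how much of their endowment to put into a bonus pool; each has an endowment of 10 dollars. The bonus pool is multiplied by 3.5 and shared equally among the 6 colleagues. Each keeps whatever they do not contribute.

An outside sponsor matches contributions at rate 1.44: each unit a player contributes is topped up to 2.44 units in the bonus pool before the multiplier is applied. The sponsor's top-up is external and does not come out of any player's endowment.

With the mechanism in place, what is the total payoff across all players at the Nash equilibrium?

512.40 dollars

The effective private return per unit is now 3.5 × 2.44 / 6 = 1.4233 > 1, so every player's dominant strategy flips to full contribution.
So the Nash equilibrium is full contribution by all 6; the group earns 3.5 × 2.44 × 60 = 512.40.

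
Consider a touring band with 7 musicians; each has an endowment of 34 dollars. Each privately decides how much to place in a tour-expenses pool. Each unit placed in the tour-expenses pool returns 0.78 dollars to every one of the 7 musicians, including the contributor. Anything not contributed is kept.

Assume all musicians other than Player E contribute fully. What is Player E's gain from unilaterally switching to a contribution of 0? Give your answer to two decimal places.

7.48 dollars

Switching from a contribution of 34 to 0 lets Player E keep an extra 34 dollars, but lowers the tour-expenses pool by 34, which costs Player E their own share of that drop: 0.78 × 34 = 26.52.
Net gain = 34 − 26.52 = 7.48. The private return per contributed unit (0.78) is below 1, so free-riding is indeed the best response regardless of what the others do.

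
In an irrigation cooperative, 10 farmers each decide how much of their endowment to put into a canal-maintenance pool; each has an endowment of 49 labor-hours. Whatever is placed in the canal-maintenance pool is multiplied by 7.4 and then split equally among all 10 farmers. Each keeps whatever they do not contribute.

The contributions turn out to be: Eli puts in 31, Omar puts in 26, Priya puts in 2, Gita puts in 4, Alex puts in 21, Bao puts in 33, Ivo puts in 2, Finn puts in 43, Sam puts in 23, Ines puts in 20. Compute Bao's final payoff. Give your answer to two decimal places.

Total contributed: 31 + 26 + 2 + 4 + 21 + 33 + 2 + 43 + 23 + 20 = 205.
Each receives 7.4 × 205 / 10 = 151.70 from the canal-maintenance pool.
Bao keeps 49 − 33 = 16, so Bao's payoff is 16 + 151.70 = 167.70.

167.70 labor-hours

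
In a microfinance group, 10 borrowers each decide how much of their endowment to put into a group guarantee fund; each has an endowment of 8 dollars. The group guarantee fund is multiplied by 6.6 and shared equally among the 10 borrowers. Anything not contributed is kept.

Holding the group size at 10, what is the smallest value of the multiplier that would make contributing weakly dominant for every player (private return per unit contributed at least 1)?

A contributed unit returns (multiplier)/10 to its contributor.
This reaches 1 exactly when the multiplier is 10.

10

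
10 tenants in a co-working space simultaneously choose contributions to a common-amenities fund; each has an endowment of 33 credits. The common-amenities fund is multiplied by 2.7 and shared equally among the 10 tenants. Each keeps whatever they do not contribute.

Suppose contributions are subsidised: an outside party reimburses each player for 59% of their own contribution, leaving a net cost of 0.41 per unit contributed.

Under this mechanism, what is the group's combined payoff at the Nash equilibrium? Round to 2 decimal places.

The effective private return is (2.7/10) / 0.41 = 0.6585, which is still under 1, so the mechanism doesn't change anyone's dominant strategy: zero contribution.
At the Nash equilibrium no one contributes; group total payoff = 10 × 33 = 330.

330.00 credits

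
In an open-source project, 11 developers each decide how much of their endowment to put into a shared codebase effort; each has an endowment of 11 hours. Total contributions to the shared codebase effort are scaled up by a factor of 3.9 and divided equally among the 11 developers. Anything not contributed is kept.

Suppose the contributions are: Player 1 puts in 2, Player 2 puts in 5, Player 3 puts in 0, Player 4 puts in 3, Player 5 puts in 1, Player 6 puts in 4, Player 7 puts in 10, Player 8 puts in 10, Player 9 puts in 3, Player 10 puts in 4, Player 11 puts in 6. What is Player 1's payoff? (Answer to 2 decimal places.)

Total contributed: 2 + 5 + 0 + 3 + 1 + 4 + 10 + 10 + 3 + 4 + 6 = 48.
Each receives 3.9 × 48 / 11 = 17.02 from the shared codebase effort.
Player 1 keeps 11 − 2 = 9, so Player 1's payoff is 9 + 17.02 = 26.02.

26.02 hours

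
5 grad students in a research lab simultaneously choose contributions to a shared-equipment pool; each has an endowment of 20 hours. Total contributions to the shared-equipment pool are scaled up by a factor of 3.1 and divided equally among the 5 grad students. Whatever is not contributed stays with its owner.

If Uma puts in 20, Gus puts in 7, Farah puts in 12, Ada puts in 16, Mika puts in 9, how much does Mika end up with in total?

Total contributed: 20 + 7 + 12 + 16 + 9 = 64.
Each receives 3.1 × 64 / 5 = 39.68 from the shared-equipment pool.
Mika keeps 20 − 9 = 11, so Mika's payoff is 11 + 39.68 = 50.68.

50.68 hours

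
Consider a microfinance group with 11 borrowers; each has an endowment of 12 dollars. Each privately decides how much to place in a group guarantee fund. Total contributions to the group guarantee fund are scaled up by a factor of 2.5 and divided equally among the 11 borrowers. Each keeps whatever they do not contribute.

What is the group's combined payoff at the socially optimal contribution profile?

330.00 dollars

Each contributed unit returns 2.500 to the group as a whole (0.2273 to each of 11 players), which exceeds 1, so the social optimum is full contribution: group total = 2.500 × 132 = 330.00.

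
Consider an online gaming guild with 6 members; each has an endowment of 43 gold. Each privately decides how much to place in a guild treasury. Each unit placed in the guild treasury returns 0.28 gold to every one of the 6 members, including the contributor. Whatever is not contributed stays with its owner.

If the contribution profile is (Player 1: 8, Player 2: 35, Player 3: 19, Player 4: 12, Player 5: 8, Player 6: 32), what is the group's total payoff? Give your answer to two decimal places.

Total contributed: 8 + 35 + 19 + 12 + 8 + 32 = 114; total kept: 6 × 43 − 114 = 144.
The guild treasury pays out 0.28 × 6 × 114 = 191.52 in aggregate.
Group total = 144 + 191.52 = 335.52.

335.52 gold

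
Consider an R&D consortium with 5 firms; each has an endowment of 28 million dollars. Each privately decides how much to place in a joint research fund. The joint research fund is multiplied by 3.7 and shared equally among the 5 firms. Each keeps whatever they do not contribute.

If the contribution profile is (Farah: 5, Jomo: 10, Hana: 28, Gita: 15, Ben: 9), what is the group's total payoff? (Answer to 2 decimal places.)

Total contributed: 5 + 10 + 28 + 15 + 9 = 67; total kept: 5 × 28 − 67 = 73.
The joint research fund pays out 3.7 × 67 = 247.90 in aggregate.
Group total = 73 + 247.90 = 320.90.

320.90 million dollars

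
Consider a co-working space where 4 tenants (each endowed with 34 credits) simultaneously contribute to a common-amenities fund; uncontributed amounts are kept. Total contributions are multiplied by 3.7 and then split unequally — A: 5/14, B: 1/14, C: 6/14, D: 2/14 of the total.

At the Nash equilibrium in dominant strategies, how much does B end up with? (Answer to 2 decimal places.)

Player j's private return per contributed unit is 3.7 × (j's share). Contributing is weakly dominant for j when that share is at least 1/3.7 = 0.2703, and contributing 0 is dominant otherwise.
A and C are above the threshold, contributing 34 each; the remaining 2 contribute 0. Total contributed: 68.
B keeps 34 and receives 3.7 × 68 × 1/14 = 17.97 from the common-amenities fund, for a payoff of 51.97.

51.97 credits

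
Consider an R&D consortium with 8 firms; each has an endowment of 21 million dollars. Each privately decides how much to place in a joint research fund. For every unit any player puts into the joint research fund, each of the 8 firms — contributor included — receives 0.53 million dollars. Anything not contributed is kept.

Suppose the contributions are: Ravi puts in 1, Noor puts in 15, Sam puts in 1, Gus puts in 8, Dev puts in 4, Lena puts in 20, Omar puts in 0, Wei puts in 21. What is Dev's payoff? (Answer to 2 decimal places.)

Total contributed: 1 + 15 + 1 + 8 + 4 + 20 + 0 + 21 = 70.
Each receives 0.53 × 70 = 37.10 from the joint research fund.
Dev keeps 21 − 4 = 17, so Dev's payoff is 17 + 37.10 = 54.10.

54.10 million dollars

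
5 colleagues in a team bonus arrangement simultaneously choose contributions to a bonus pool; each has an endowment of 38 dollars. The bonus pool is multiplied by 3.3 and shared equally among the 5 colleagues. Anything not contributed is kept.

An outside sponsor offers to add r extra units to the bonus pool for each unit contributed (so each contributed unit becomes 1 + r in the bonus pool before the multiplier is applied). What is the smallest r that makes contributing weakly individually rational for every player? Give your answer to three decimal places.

With matching at rate r, one contributed unit becomes (1 + r) in the bonus pool and returns 3.3 × (1 + r) / 5 to the contributor.
Setting this equal to 1: 1 + r = 5/3.3 = 1.5152.
So the minimum matching rate is r = 1.5152 − 1 = 0.515.

0.515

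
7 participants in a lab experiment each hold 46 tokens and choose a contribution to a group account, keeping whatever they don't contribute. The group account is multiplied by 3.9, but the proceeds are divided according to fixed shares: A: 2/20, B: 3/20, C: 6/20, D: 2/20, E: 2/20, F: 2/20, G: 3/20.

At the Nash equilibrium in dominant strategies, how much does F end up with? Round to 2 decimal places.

63.94 tokens

Each unit j contributes comes back to j as 3.9 × (j's share), so j prefers to contribute only if that share exceeds 1/3.9 = 0.2564; otherwise keeping the unit dominates.
The only share above 0.2564 is C's 6/20, contributing 46; the remaining 6 contribute 0. Total contributed: 46.
F keeps 46 and receives 3.9 × 46 × 2/20 = 17.94 from the group account, for a payoff of 63.94.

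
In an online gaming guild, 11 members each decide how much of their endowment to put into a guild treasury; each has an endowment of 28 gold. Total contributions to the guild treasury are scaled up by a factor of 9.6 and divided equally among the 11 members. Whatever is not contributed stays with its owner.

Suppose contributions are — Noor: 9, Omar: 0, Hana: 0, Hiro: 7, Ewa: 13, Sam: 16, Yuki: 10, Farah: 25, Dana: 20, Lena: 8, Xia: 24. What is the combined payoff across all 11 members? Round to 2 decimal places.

Total contributed: 9 + 0 + 0 + 7 + 13 + 16 + 10 + 25 + 20 + 8 + 24 = 132; total kept: 11 × 28 − 132 = 176.
The guild treasury pays out 9.6 × 132 = 1267.20 in aggregate.
Group total = 176 + 1267.20 = 1443.20.

1443.20 gold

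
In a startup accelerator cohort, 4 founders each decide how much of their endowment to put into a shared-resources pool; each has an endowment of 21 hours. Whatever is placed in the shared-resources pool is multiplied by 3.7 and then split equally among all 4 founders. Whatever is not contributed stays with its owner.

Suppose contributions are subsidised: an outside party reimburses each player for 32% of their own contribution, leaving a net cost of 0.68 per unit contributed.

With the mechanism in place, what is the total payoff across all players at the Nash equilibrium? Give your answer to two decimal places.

Under the mechanism each unit contributed yields (3.7/4) / 0.68 = 1.3603 back to its contributor per unit of net cost, which exceeds 1, making full contribution the dominant choice for everyone.
At the Nash equilibrium everyone contributes 21. Group total payoff = 4 × (21 × 0.32 + 3.7 × 21) = 337.68.

337.68 hours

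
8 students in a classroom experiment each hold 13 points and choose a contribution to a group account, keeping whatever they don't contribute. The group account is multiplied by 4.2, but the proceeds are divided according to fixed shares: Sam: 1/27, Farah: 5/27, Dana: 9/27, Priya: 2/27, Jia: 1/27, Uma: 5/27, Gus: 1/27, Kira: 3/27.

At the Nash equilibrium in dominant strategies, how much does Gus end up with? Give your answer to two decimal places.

15.02 points

A player with share s gets back 4.2·s per unit contributed, so full contribution is dominant for anyone with s > 1/4.2 = 0.2381 and zero contribution is dominant for anyone below.
Dana alone (share 9/27) is above the threshold, contributing 13; the remaining 7 contribute 0. Total contributed: 13.
Gus keeps 13 and receives 4.2 × 13 × 1/27 = 2.02 from the group account, for a payoff of 15.02.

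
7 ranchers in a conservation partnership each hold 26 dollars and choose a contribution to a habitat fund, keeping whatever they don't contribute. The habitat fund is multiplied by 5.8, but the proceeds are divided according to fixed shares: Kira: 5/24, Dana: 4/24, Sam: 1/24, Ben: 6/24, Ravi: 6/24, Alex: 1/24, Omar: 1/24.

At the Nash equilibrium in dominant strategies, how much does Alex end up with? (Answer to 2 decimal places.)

44.85 dollars

Each unit j contributes comes back to j as 5.8 × (j's share), so j prefers to contribute only if that share exceeds 1/5.8 = 0.1724; otherwise keeping the unit dominates.
Kira, Ben and Ravi clear that bar, contributing 26 each; the remaining 4 contribute 0. Total contributed: 78.
Alex keeps 26 and receives 5.8 × 78 × 1/24 = 18.85 from the habitat fund, for a payoff of 44.85.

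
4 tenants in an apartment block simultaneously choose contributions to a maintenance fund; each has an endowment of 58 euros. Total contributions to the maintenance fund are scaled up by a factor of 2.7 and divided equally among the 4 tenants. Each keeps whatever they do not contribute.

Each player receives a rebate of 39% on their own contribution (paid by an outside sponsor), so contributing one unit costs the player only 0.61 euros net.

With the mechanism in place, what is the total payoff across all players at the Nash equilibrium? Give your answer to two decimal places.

716.88 euros

Under the mechanism each unit contributed yields (2.7/4) / 0.61 = 1.1066 back to its contributor per unit of net cost, which exceeds 1, making full contribution the dominant choice for everyone.
At the Nash equilibrium everyone contributes 58. Group total payoff = 4 × (58 × 0.39 + 2.7 × 58) = 716.88.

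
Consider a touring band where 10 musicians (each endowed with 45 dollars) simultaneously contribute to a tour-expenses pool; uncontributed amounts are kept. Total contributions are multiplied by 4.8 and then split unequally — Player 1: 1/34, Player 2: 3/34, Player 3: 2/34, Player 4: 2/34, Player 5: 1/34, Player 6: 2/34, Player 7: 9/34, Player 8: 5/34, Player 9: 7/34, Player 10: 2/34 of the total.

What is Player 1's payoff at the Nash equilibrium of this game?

51.35 dollars

A player with share s gets back 4.8·s per unit contributed, so full contribution is dominant for anyone with s > 1/4.8 = 0.2083 and zero contribution is dominant for anyone below.
Only Player 7 (9/34) clears that bar, contributing 45; the remaining 9 contribute 0. Total contributed: 45.
Player 1 keeps 45 and receives 4.8 × 45 × 1/34 = 6.35 from the tour-expenses pool, for a payoff of 51.35.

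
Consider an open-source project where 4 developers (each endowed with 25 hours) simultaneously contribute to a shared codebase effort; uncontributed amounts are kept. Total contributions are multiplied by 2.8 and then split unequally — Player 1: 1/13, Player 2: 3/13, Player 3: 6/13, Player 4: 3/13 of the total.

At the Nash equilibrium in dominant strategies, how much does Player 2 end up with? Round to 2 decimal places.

41.15 hours

Each unit j contributes comes back to j as 2.8 × (j's share), so j prefers to contribute only if that share exceeds 1/2.8 = 0.3571; otherwise keeping the unit dominates.
The only share above 0.3571 is Player 3's 6/13, contributing 25; the remaining 3 contribute 0. Total contributed: 25.
Player 2 keeps 25 and receives 2.8 × 25 × 3/13 = 16.15 from the shared codebase effort, for a payoff of 41.15.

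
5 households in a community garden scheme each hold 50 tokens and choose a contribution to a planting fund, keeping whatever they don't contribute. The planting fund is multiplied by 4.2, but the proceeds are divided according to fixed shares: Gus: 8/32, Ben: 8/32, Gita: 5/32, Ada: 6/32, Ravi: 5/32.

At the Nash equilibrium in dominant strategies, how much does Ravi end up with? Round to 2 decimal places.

A player with share s gets back 4.2·s per unit contributed, so full contribution is dominant for anyone with s > 1/4.2 = 0.2381 and zero contribution is dominant for anyone below.
The shares above 0.2381 belong to Gus and Ben, contributing 50 each; the remaining 3 contribute 0. Total contributed: 100.
Ravi keeps 50 and receives 4.2 × 100 × 5/32 = 65.63 from the planting fund, for a payoff of 115.63.

115.63 tokens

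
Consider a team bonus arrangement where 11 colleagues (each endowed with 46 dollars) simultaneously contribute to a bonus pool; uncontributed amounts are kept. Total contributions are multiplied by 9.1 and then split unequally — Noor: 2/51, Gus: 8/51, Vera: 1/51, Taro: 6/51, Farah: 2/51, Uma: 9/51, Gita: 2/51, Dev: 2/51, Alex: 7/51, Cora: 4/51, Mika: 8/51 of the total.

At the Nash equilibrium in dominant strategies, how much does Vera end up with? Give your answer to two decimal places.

Player j's private return per contributed unit is 9.1 × (j's share). Contributing is weakly dominant for j when that share is at least 1/9.1 = 0.1099, and contributing 0 is dominant otherwise.
Gus, Taro, Uma, Alex and Mika are above the threshold, contributing 46 each; the remaining 6 contribute 0. Total contributed: 230.
Vera keeps 46 and receives 9.1 × 230 × 1/51 = 41.04 from the bonus pool, for a payoff of 87.04.

87.04 dollars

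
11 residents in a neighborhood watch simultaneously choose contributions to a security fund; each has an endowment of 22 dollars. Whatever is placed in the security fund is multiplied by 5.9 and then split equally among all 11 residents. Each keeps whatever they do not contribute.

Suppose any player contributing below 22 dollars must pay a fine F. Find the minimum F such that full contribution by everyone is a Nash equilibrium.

10.20 dollars

Given the others contribute fully, the best deviation is to contribute 0 (any partial contribution still incurs the fine and gives up units whose private return 0.5364 is below 1).
Deviating from 22 to 0 saves 22 dollars but forfeits the deviator's share of the drop in the security fund: 5.9/11 × 22 = 11.80.
So the deviation gain is 22 − 11.80 = 10.20, and the fine must be at least 10.20 dollars to wipe it out.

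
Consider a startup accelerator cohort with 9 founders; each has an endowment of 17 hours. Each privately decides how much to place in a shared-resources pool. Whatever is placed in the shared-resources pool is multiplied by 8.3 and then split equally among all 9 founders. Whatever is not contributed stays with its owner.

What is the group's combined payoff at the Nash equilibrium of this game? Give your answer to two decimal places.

153.00 hours

Each contributed unit returns 8.3/9 = 0.9222 to its contributor — below 1 — so contributing 0 is dominant for every player. At the Nash equilibrium everyone keeps their 17, and the group total is 9 × 17 = 153.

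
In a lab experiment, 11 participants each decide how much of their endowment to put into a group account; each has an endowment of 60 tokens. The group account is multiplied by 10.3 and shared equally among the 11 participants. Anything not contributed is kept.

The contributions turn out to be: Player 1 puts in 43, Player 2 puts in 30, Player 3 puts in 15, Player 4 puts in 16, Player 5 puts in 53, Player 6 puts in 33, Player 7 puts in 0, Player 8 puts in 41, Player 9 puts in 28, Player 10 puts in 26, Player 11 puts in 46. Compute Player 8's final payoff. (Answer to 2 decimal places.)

328.94 tokens

Total contributed: 43 + 30 + 15 + 16 + 53 + 33 + 0 + 41 + 28 + 26 + 46 = 331.
Each receives 10.3 × 331 / 11 = 309.94 from the group account.
Player 8 keeps 60 − 41 = 19, so Player 8's payoff is 19 + 309.94 = 328.94.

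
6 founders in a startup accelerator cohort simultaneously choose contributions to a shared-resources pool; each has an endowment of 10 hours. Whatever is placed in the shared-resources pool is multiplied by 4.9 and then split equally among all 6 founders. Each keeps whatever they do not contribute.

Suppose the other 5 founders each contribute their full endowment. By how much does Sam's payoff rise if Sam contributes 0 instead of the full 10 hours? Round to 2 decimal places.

Switching from a contribution of 10 to 0 lets Sam keep an extra 10 hours, but lowers the shared-resources pool by 10, which costs Sam their own share of that drop: 4.9/6 × 10 = 8.17.
Net gain = 10 − 8.17 = 1.83. The private return per contributed unit (0.8167) is below 1, so free-riding is indeed the best response regardless of what the others do.

1.83 hours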